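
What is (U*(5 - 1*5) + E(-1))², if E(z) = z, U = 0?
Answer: 1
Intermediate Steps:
(U*(5 - 1*5) + E(-1))² = (0*(5 - 1*5) - 1)² = (0*(5 - 5) - 1)² = (0*0 - 1)² = (0 - 1)² = (-1)² = 1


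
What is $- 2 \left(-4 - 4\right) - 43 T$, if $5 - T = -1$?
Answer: $-242$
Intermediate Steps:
$T = 6$ ($T = 5 - -1 = 5 + 1 = 6$)
$- 2 \left(-4 - 4\right) - 43 T = - 2 \left(-4 - 4\right) - 258 = \left(-2\right) \left(-8\right) - 258 = 16 - 258 = -242$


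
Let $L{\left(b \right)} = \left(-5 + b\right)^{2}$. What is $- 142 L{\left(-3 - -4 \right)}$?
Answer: $-2272$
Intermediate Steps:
$- 142 L{\left(-3 - -4 \right)} = - 142 \left(-5 - -1\right)^{2} = - 142 \left(-5 + \left(-3 + 4\right)\right)^{2} = - 142 \left(-5 + 1\right)^{2} = - 142 \left(-4\right)^{2} = \left(-142\right) 16 = -2272$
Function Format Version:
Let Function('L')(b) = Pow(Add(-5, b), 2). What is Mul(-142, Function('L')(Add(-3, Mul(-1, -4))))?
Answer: -2272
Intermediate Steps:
Mul(-142, Function('L')(Add(-3, Mul(-1, -4)))) = Mul(-142, Pow(Add(-5, Add(-3, Mul(-1, -4))), 2)) = Mul(-142, Pow(Add(-5, Add(-3, 4)), 2)) = Mul(-142, Pow(Add(-5, 1), 2)) = Mul(-142, Pow(-4, 2)) = Mul(-142, 16) = -2272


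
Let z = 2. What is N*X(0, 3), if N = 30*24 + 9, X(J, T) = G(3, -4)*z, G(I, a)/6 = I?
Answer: 26244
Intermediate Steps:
G(I, a) = 6*I
X(J, T) = 36 (X(J, T) = (6*3)*2 = 18*2 = 36)
N = 729 (N = 720 + 9 = 729)
N*X(0, 3) = 729*36 = 26244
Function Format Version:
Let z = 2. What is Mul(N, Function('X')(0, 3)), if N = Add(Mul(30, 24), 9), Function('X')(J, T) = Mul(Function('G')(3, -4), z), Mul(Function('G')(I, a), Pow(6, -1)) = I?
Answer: 26244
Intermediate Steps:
Function('G')(I, a) = Mul(6, I)
Function('X')(J, T) = 36 (Function('X')(J, T) = Mul(Mul(6, 3), 2) = Mul(18, 2) = 36)
N = 729 (N = Add(720, 9) = 729)
Mul(N, Function('X')(0, 3)) = Mul(729, 36) = 26244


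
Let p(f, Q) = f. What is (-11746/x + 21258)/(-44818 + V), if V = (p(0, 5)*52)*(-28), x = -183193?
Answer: -1947164270/4105171937 ≈ -0.47432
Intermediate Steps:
V = 0 (V = (0*52)*(-28) = 0*(-28) = 0)
(-11746/x + 21258)/(-44818 + V) = (-11746/(-183193) + 21258)/(-44818 + 0) = (-11746*(-1/183193) + 21258)/(-44818) = (11746/183193 + 21258)*(-1/44818) = (3894328540/183193)*(-1/44818) = -1947164270/4105171937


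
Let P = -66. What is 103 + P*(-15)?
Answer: 1093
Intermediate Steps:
103 + P*(-15) = 103 - 66*(-15) = 103 + 990 = 1093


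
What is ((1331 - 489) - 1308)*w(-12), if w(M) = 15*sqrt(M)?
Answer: -13980*I*sqrt(3) ≈ -24214.0*I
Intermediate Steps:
((1331 - 489) - 1308)*w(-12) = ((1331 - 489) - 1308)*(15*sqrt(-12)) = (842 - 1308)*(15*(2*I*sqrt(3))) = -13980*I*sqrt(3)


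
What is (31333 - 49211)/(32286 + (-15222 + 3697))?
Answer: -17878/20761 ≈ -0.86113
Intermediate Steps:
(31333 - 49211)/(32286 + (-15222 + 3697)) = -17878/(32286 - 11525) = -17878/20761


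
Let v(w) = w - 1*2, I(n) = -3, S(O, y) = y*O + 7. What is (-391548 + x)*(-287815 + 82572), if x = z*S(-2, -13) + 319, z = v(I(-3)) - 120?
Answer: 81143641022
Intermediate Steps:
S(O, y) = 7 + O*y (S(O, y) = O*y + 7 = 7 + O*y)
v(w) = -2 + w (v(w) = w - 2 = -2 + w)
z = -125 (z = (-2 - 3) - 120 = -5 - 120 = -125)
x = -3806 (x = -125*(7 - 2*(-13)) + 319 = -125*(7 + 26) + 319 = -125*33 + 319 = -4125 + 319 = -3806)
(-391548 + x)*(-287815 + 82572) = (-391548 - 3806)*(-287815 + 82572) = -395354*(-205243) = 81143641022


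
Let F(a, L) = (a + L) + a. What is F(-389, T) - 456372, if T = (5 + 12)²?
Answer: -456861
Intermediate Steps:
T = 289 (T = 17² = 289)
F(a, L) = L + 2*a (F(a, L) = (L + a) + a = L + 2*a)
F(-389, T) - 456372 = (289 + 2*(-389)) - 456372 = (289 - 778) - 456372 = -489 - 456372 = -456861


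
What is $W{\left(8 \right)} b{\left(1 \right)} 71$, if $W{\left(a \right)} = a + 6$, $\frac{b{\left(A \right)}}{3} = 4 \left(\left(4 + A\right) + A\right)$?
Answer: $71568$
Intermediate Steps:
$b{\left(A \right)} = 48 + 24 A$ ($b{\left(A \right)} = 3 \cdot 4 \left(\left(4 + A\right) + A\right) = 3 \cdot 4 \left(4 + 2 A\right) = 3 \left(16 + 8 A\right) = 48 + 24 A$)
$W{\left(a \right)} = 6 + a$
$W{\left(8 \right)} b{\left(1 \right)} 71 = \left(6 + 8\right) \left(48 + 24 \cdot 1\right) 71 = 14 \left(48 + 24\right) 71 = 14 \cdot 72 \cdot 71 = 1008 \cdot 71 = 71568$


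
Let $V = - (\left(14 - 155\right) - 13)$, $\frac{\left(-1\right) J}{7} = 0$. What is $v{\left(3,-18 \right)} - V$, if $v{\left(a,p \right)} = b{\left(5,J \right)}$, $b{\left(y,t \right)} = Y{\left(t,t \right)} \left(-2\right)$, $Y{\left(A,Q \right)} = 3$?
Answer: $-160$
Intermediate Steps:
$J = 0$ ($J = \left(-7\right) 0 = 0$)
$b{\left(y,t \right)} = -6$ ($b{\left(y,t \right)} = 3 \left(-2\right) = -6$)
$v{\left(a,p \right)} = -6$
$V = 154$ ($V = - (-141 - 13) = \left(-1\right) \left(-154\right) = 154$)
$v{\left(3,-18 \right)} - V = -6 - 154 = -160$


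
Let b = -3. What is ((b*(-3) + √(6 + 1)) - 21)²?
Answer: (12 - √7)² ≈ 87.502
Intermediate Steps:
((b*(-3) + √(6 + 1)) - 21)² = ((-3*(-3) + √(6 + 1)) - 21)² = ((9 + √7) - 21)² = (-12 + √7)²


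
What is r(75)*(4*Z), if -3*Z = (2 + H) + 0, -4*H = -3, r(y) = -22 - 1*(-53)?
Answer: -341/3 ≈ -113.67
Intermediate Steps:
r(y) = 31 (r(y) = -22 + 53 = 31)
H = ¾ (H = -¼*(-3) = ¾ ≈ 0.75000)
Z = -11/12 (Z = -((2 + ¾) + 0)/3 = -(11/4 + 0)/3 = -⅓*11/4 = -11/12 ≈ -0.91667)
r(75)*(4*Z) = 31*(4*(-11/12)) = 31*(-11/3) = -341/3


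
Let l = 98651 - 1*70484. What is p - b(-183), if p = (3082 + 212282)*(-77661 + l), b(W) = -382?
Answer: -10659225434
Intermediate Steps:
l = 28167 (l = 98651 - 70484 = 28167)
p = -10659225816 (p = (3082 + 212282)*(-77661 + 28167) = 215364*(-49494) = -10659225816)
p - b(-183) = -10659225816 - 1*(-382) = -10659225816 + 382 = -10659225434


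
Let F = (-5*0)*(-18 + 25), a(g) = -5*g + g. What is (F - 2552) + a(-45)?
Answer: -2372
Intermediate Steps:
a(g) = -4*g
F = 0 (F = 0*7 = 0)
(F - 2552) + a(-45) = (0 - 2552) - 4*(-45) = -2552 + 180 = -2372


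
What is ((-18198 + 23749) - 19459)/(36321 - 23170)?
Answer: -13908/13151 ≈ -1.0576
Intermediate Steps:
((-18198 + 23749) - 19459)/(36321 - 23170) = (5551 - 19459)/13151 = -13908*1/13151 = -13908/13151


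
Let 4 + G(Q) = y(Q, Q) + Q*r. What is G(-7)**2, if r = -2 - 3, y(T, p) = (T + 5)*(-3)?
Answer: 1369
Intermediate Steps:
y(T, p) = -15 - 3*T (y(T, p) = (5 + T)*(-3) = -15 - 3*T)
r = -5
G(Q) = -19 - 8*Q (G(Q) = -4 + ((-15 - 3*Q) + Q*(-5)) = -4 + ((-15 - 3*Q) - 5*Q) = -4 + (-15 - 8*Q) = -19 - 8*Q)
G(-7)**2 = (-19 - 8*(-7))**2 = (-19 + 56)**2 = 37**2 = 1369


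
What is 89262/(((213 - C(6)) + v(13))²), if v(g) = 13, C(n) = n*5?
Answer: 44631/19208 ≈ 2.3236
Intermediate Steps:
C(n) = 5*n
89262/(((213 - C(6)) + v(13))²) = 89262/(((213 - 5*6) + 13)²) = 89262/(((213 - 1*30) + 13)²) = 89262/(((213 - 30) + 13)²) = 89262/((183 + 13)²) = 89262/(196²) = 89262/38416 = 89262*(1/38416) = 44631/19208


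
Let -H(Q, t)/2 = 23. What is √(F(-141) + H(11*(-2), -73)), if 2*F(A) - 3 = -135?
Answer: 4*I*√7 ≈ 10.583*I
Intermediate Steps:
H(Q, t) = -46 (H(Q, t) = -2*23 = -46)
F(A) = -66 (F(A) = 3/2 + (½)*(-135) = 3/2 - 135/2 = -66)
√(F(-141) + H(11*(-2), -73)) = √(-66 - 46) = √(-112) = 4*I*√7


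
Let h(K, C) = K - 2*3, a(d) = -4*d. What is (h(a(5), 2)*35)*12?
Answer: -10920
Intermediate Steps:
h(K, C) = -6 + K (h(K, C) = K - 6 = -6 + K)
(h(a(5), 2)*35)*12 = ((-6 - 4*5)*35)*12 = ((-6 - 20)*35)*12 = -26*35*12 = -910*12 = -10920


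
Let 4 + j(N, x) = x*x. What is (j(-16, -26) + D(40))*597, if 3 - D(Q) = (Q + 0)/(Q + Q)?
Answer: 805353/2 ≈ 4.0268e+5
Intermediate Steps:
j(N, x) = -4 + x**2 (j(N, x) = -4 + x*x = -4 + x**2)
D(Q) = 5/2 (D(Q) = 3 - (Q + 0)/(Q + Q) = 3 - Q/(2*Q) = 3 - 1/(2*Q)*Q = 3 - 1*1/2 = 3 - 1/2 = 5/2)
(j(-16, -26) + D(40))*597 = ((-4 + (-26)**2) + 5/2)*597 = ((-4 + 676) + 5/2)*597 = (672 + 5/2)*597 = (1349/2)*597 = 805353/2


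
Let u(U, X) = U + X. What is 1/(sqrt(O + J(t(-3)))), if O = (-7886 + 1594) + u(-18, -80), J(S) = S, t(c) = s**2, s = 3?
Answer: -I*sqrt(709)/2127 ≈ -0.012519*I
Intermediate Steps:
t(c) = 9 (t(c) = 3**2 = 9)
O = -6390 (O = (-7886 + 1594) + (-18 - 80) = -6292 - 98 = -6390)
1/(sqrt(O + J(t(-3)))) = 1/(sqrt(-6390 + 9)) = 1/(sqrt(-6381)) = 1/(3*I*sqrt(709)) = -I*sqrt(709)/2127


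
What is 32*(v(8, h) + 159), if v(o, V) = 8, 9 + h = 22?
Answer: 5344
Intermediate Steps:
h = 13 (h = -9 + 22 = 13)
32*(v(8, h) + 159) = 32*(8 + 159) = 32*167 = 5344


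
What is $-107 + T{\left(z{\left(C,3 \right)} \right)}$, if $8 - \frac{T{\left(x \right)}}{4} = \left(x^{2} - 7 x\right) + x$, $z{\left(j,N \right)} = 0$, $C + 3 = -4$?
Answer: $-75$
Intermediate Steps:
$C = -7$ ($C = -3 - 4 = -7$)
$T{\left(x \right)} = 32 - 4 x^{2} + 24 x$ ($T{\left(x \right)} = 32 - 4 \left(\left(x^{2} - 7 x\right) + x\right) = 32 - 4 \left(x^{2} - 6 x\right) = 32 - \left(- 24 x + 4 x^{2}\right) = 32 - 4 x^{2} + 24 x$)
$-107 + T{\left(z{\left(C,3 \right)} \right)} = -107 + \left(32 - 4 \cdot 0^{2} + 24 \cdot 0\right) = -107 + \left(32 - 0 + 0\right) = -107 + \left(32 + 0 + 0\right) = -107 + 32 = -75$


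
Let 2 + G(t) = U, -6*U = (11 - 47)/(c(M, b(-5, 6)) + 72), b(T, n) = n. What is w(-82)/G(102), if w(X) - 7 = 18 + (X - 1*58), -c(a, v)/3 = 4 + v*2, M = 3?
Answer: 460/7 ≈ 65.714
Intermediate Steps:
c(a, v) = -12 - 6*v (c(a, v) = -3*(4 + v*2) = -3*(4 + 2*v) = -12 - 6*v)
U = 1/4 (U = -(11 - 47)/(6*((-12 - 6*6) + 72)) = -(-6)/((-12 - 36) + 72) = -(-6)/(-48 + 72) = -(-6)/24 = -1/6*(-3/2) = 1/4 ≈ 0.25000)
G(t) = -7/4 (G(t) = -2 + 1/4 = -7/4)
w(X) = -33 + X (w(X) = 7 + (18 + (X - 1*58)) = 7 + (18 + (X - 58)) = 7 + (18 + (-58 + X)) = 7 + (-40 + X) = -33 + X)
w(-82)/G(102) = (-33 - 82)/(-7/4) = -115*(-4/7) = 460/7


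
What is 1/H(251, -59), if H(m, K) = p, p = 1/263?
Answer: 263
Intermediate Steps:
p = 1/263 ≈ 0.0038023
H(m, K) = 1/263
1/H(251, -59) = 1/(1/263) = 263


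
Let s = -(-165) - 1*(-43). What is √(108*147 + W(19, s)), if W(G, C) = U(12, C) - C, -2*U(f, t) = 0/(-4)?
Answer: 2*√3917 ≈ 125.17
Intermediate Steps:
U(f, t) = 0 (U(f, t) = -0/(-4) = -0*(-1)/4 = -½*0 = 0)
s = 208 (s = -33*(-5) + 43 = 165 + 43 = 208)
W(G, C) = -C (W(G, C) = 0 - C = -C)
√(108*147 + W(19, s)) = √(108*147 - 1*208) = √(15876 - 208) = √15668 = 2*√3917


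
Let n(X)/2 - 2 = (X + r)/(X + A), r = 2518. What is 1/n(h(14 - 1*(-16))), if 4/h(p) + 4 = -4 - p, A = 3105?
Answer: 58993/331652 ≈ 0.17788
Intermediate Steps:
h(p) = 4/(-8 - p) (h(p) = 4/(-4 + (-4 - p)) = 4/(-8 - p))
n(X) = 4 + 2*(2518 + X)/(3105 + X) (n(X) = 4 + 2*((X + 2518)/(X + 3105)) = 4 + 2*((2518 + X)/(3105 + X)) = 4 + 2*(2518 + X)/(3105 + X))
1/n(h(14 - 1*(-16))) = 1/(2*(8728 + 3*(-4/(8 + (14 - 1*(-16)))))/(3105 - 4/(8 + (14 - 1*(-16))))) = 1/(2*(8728 + 3*(-4/(8 + (14 + 16))))/(3105 - 4/(8 + (14 + 16)))) = 1/(2*(8728 + 3*(-4/(8 + 30)))/(3105 - 4/(8 + 30))) = 1/(2*(8728 + 3*(-4/38))/(3105 - 4/38)) = 1/(2*(8728 + 3*(-4*1/38))/(3105 - 4*1/38)) = 1/(2*(8728 + 3*(-2/19))/(3105 - 2/19)) = 1/(2*(8728 - 6/19)/(58993/19)) = 1/(2*(19/58993)*(165826/19)) = 1/(331652/58993) = 58993/331652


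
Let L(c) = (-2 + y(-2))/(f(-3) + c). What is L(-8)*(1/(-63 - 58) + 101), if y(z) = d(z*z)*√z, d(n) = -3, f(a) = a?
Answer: 24440/1331 + 36660*I*√2/1331 ≈ 18.362 + 38.952*I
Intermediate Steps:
y(z) = -3*√z
L(c) = (-2 - 3*I*√2)/(-3 + c)
L(-8)*(1/(-63 - 58) + 101) = ((-2 - 3*I*√2)/(-3 - 8))*(1/(-63 - 58) + 101) = ((-2 - 3*I*√2)/(-11))*(1/(-121) + 101) = (-(-2 - 3*I*√2)/11)*(-1/121 + 101) = (2/11 + 3*I*√2/11)*(12220/121) = 24440/1331 + 36660*I*√2/1331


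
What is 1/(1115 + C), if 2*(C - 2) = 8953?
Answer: 2/11187 ≈ 0.00017878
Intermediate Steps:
C = 8957/2 (C = 2 + (1/2)*8953 = 2 + 8953/2 = 8957/2 ≈ 4478.5)
1/(1115 + C) = 1/(1115 + 8957/2) = 1/(11187/2) = 2/11187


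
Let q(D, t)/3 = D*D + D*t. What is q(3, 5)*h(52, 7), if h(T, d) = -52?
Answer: -3744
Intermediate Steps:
q(D, t) = 3*D**2 + 3*D*t (q(D, t) = 3*(D*D + D*t) = 3*(D**2 + D*t) = 3*D**2 + 3*D*t)
q(3, 5)*h(52, 7) = (3*3*(3 + 5))*(-52) = (3*3*8)*(-52) = 72*(-52) = -3744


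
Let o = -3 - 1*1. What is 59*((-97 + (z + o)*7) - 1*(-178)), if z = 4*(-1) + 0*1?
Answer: 1475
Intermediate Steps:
o = -4 (o = -3 - 1 = -4)
z = -4 (z = -4 + 0 = -4)
59*((-97 + (z + o)*7) - 1*(-178)) = 59*((-97 + (-4 - 4)*7) - 1*(-178)) = 59*((-97 - 8*7) + 178) = 59*((-97 - 56) + 178) = 59*(-153 + 178) = 59*25 = 1475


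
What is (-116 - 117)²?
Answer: 54289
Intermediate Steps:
(-116 - 117)² = (-233)² = 54289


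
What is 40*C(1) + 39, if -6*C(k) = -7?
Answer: 257/3 ≈ 85.667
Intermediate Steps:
C(k) = 7/6 (C(k) = -⅙*(-7) = 7/6)
40*C(1) + 39 = 40*(7/6) + 39 = 140/3 + 39 = 257/3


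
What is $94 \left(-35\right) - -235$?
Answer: $-3055$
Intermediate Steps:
$94 \left(-35\right) - -235 = -3290 + 235 = -3055$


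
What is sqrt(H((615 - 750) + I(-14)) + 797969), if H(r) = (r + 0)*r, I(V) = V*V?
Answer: sqrt(801690) ≈ 895.37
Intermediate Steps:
I(V) = V**2
H(r) = r**2 (H(r) = r*r = r**2)
sqrt(H((615 - 750) + I(-14)) + 797969) = sqrt(((615 - 750) + (-14)**2)**2 + 797969) = sqrt((-135 + 196)**2 + 797969) = sqrt(61**2 + 797969) = sqrt(3721 + 797969) = sqrt(801690)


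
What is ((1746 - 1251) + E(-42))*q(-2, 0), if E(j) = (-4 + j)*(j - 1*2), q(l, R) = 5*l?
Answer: -25190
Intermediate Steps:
E(j) = (-4 + j)*(-2 + j) (E(j) = (-4 + j)*(j - 2) = (-4 + j)*(-2 + j))
((1746 - 1251) + E(-42))*q(-2, 0) = ((1746 - 1251) + (8 + (-42)² - 6*(-42)))*(5*(-2)) = (495 + (8 + 1764 + 252))*(-10) = (495 + 2024)*(-10) = 2519*(-10) = -25190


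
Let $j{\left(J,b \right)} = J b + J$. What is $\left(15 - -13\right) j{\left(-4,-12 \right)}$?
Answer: $1232$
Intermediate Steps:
$j{\left(J,b \right)} = J + J b$
$\left(15 - -13\right) j{\left(-4,-12 \right)} = \left(15 - -13\right) \left(- 4 \left(1 - 12\right)\right) = \left(15 + 13\right) \left(\left(-4\right) \left(-11\right)\right) = 28 \cdot 44 = 1232$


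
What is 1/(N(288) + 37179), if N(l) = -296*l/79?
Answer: 79/2851893 ≈ 2.7701e-5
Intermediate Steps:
N(l) = -296*l/79
1/(N(288) + 37179) = 1/(-296/79*288 + 37179) = 1/(-85248/79 + 37179) = 1/(2851893/79) = 79/2851893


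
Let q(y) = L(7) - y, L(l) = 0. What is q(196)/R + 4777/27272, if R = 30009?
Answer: 19715383/116915064 ≈ 0.16863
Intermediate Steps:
q(y) = -y (q(y) = 0 - y = -y)
q(196)/R + 4777/27272 = -1*196/30009 + 4777/27272 = -196*1/30009 + 4777*(1/27272) = -28/4287 + 4777/27272 = 19715383/116915064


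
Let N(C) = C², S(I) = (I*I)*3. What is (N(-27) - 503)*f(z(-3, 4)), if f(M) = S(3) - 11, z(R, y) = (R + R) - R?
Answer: 3616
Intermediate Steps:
S(I) = 3*I² (S(I) = I²*3 = 3*I²)
z(R, y) = R (z(R, y) = 2*R - R = R)
f(M) = 16 (f(M) = 3*3² - 11 = 3*9 - 11 = 27 - 11 = 16)
(N(-27) - 503)*f(z(-3, 4)) = ((-27)² - 503)*16 = (729 - 503)*16 = 226*16 = 3616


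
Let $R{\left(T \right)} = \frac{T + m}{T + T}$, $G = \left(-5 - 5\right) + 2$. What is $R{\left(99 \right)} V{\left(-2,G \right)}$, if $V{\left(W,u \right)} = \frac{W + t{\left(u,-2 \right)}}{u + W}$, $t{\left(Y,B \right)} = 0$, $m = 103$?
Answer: $\frac{101}{495} \approx 0.20404$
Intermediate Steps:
$G = -8$ ($G = -10 + 2 = -8$)
$R{\left(T \right)} = \frac{103 + T}{2 T}$ ($R{\left(T \right)} = \frac{T + 103}{T + T} = \frac{103 + T}{2 T}$)
$V{\left(W,u \right)} = \frac{W}{W + u}$ ($V{\left(W,u \right)} = \frac{W + 0}{u + W} = \frac{W}{W + u}$)
$R{\left(99 \right)} V{\left(-2,G \right)} = \frac{103 + 99}{2 \cdot 99} \left(- \frac{2}{-2 - 8}\right) = \frac{1}{2} \cdot \frac{1}{99} \cdot 202 \left(- \frac{2}{-10}\right) = \frac{101 \left(\left(-2\right) \left(- \frac{1}{10}\right)\right)}{99} = \frac{101}{99} \cdot \frac{1}{5} = \frac{101}{495}$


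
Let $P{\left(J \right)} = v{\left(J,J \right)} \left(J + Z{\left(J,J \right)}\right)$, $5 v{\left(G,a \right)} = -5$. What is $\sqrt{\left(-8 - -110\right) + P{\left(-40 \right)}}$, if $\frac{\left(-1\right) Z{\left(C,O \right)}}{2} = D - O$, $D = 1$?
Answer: $4 \sqrt{14} \approx 14.967$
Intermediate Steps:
$v{\left(G,a \right)} = -1$ ($v{\left(G,a \right)} = \frac{1}{5} \left(-5\right) = -1$)
$Z{\left(C,O \right)} = -2 + 2 O$ ($Z{\left(C,O \right)} = - 2 \left(1 - O\right) = -2 + 2 O$)
$P{\left(J \right)} = 2 - 3 J$ ($P{\left(J \right)} = - (J + \left(-2 + 2 J\right)) = - (-2 + 3 J) = 2 - 3 J$)
$\sqrt{\left(-8 - -110\right) + P{\left(-40 \right)}} = \sqrt{\left(-8 - -110\right) + \left(2 - -120\right)} = \sqrt{\left(-8 + 110\right) + \left(2 + 120\right)} = \sqrt{102 + 122} = \sqrt{224} = 4 \sqrt{14}$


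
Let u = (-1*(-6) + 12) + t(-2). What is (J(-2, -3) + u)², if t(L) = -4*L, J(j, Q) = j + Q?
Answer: 441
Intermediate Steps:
J(j, Q) = Q + j
u = 26 (u = (-1*(-6) + 12) - 4*(-2) = (6 + 12) + 8 = 18 + 8 = 26)
(J(-2, -3) + u)² = ((-3 - 2) + 26)² = (-5 + 26)² = 21² = 441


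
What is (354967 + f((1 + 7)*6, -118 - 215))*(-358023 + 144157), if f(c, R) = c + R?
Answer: -75854420612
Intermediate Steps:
f(c, R) = R + c
(354967 + f((1 + 7)*6, -118 - 215))*(-358023 + 144157) = (354967 + ((-118 - 215) + (1 + 7)*6))*(-358023 + 144157) = (354967 + (-333 + 8*6))*(-213866) = (354967 + (-333 + 48))*(-213866) = (354967 - 285)*(-213866) = 354682*(-213866) = -75854420612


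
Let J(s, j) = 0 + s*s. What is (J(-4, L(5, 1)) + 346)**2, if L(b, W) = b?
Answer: 131044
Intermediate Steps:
J(s, j) = s**2 (J(s, j) = 0 + s**2 = s**2)
(J(-4, L(5, 1)) + 346)**2 = ((-4)**2 + 346)**2 = (16 + 346)**2 = 362**2 = 131044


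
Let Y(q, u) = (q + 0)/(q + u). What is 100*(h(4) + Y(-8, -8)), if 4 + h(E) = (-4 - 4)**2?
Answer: 6050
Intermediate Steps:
h(E) = 60 (h(E) = -4 + (-4 - 4)**2 = -4 + (-8)**2 = -4 + 64 = 60)
Y(q, u) = q/(q + u)
100*(h(4) + Y(-8, -8)) = 100*(60 - 8/(-8 - 8)) = 100*(60 - 8/(-16)) = 100*(60 - 8*(-1/16)) = 100*(60 + 1/2) = 100*(121/2) = 6050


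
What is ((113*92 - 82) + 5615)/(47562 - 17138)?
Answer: 15929/30424 ≈ 0.52357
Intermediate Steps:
((113*92 - 82) + 5615)/(47562 - 17138) = ((10396 - 82) + 5615)/30424 = (10314 + 5615)*(1/30424) = 15929*(1/30424) = 15929/30424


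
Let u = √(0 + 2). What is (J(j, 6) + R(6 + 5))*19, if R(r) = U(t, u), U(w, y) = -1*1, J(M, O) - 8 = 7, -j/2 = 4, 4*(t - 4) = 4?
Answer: 266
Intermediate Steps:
t = 5 (t = 4 + (¼)*4 = 4 + 1 = 5)
j = -8 (j = -2*4 = -8)
J(M, O) = 15 (J(M, O) = 8 + 7 = 15)
u = √2 ≈ 1.4142
U(w, y) = -1
R(r) = -1
(J(j, 6) + R(6 + 5))*19 = (15 - 1)*19 = 14*19 = 266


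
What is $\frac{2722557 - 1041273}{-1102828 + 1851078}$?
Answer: $\frac{840642}{374125} \approx 2.247$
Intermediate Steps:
$\frac{2722557 - 1041273}{-1102828 + 1851078} = \frac{2722557 - 1041273}{748250} = \left(2722557 - 1041273\right) \frac{1}{748250} = 1681284 \cdot \frac{1}{748250} = \frac{840642}{374125}$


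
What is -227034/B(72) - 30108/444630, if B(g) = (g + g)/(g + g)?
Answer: -16824359588/74105 ≈ -2.2703e+5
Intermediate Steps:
B(g) = 1 (B(g) = (2*g)/((2*g)) = (2*g)*(1/(2*g)) = 1)
-227034/B(72) - 30108/444630 = -227034/1 - 30108/444630 = -227034*1 - 30108*1/444630 = -227034 - 5018/74105 = -16824359588/74105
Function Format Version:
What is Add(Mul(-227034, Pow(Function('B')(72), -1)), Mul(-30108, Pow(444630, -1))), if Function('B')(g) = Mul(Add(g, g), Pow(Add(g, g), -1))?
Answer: Rational(-16824359588, 74105) ≈ -2.2703e+5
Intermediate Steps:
Function('B')(g) = 1 (Function('B')(g) = Mul(Mul(2, g), Pow(Mul(2, g), -1)) = Mul(Mul(2, g), Mul(Rational(1, 2), Pow(g, -1))) = 1)
Add(Mul(-227034, Pow(Function('B')(72), -1)), Mul(-30108, Pow(444630, -1))) = Add(Mul(-227034, Pow(1, -1)), Mul(-30108, Pow(444630, -1))) = Add(Mul(-227034, 1), Mul(-30108, Rational(1, 444630))) = Add(-227034, Rational(-5018, 74105)) = Rational(-16824359588, 74105)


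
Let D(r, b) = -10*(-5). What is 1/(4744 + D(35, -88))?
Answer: 1/4794 ≈ 0.00020859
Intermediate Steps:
D(r, b) = 50
1/(4744 + D(35, -88)) = 1/(4744 + 50) = 1/4794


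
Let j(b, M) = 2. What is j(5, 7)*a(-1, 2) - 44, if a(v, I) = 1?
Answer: -42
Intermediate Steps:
j(5, 7)*a(-1, 2) - 44 = 2*1 - 44 = 2 - 44 = -42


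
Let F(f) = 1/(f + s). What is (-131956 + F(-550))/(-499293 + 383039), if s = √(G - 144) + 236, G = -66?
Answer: 6519022425/5743296362 + I*√210/11486592724 ≈ 1.1351 + 1.2616e-9*I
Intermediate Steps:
s = 236 + I*√210 (s = √(-66 - 144) + 236 = √(-210) + 236 = I*√210 + 236 = 236 + I*√210 ≈ 236.0 + 14.491*I)
F(f) = 1/(236 + f + I*√210) (F(f) = 1/(f + (236 + I*√210)) = 1/(236 + f + I*√210))
(-131956 + F(-550))/(-499293 + 383039) = (-131956 + 1/(236 - 550 + I*√210))/(-499293 + 383039) = (-131956 + 1/(-314 + I*√210))/(-116254) = (-131956 + 1/(-314 + I*√210))*(-1/116254) = 65978/58127 - 1/(116254*(-314 + I*√210))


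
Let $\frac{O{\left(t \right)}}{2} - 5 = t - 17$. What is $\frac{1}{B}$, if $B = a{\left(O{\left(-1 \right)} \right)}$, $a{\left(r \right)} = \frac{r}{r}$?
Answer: $1$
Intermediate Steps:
$O{\left(t \right)} = -24 + 2 t$ ($O{\left(t \right)} = 10 + 2 \left(t - 17\right) = 10 + 2 \left(-17 + t\right) = 10 + \left(-34 + 2 t\right) = -24 + 2 t$)
$a{\left(r \right)} = 1$
$B = 1$
$\frac{1}{B} = 1^{-1} = 1$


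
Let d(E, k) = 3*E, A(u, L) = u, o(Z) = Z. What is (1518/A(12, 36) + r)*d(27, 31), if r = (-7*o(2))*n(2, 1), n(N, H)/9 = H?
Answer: 81/2 ≈ 40.500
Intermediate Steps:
n(N, H) = 9*H
r = -126 (r = (-7*2)*(9*1) = -14*9 = -126)
(1518/A(12, 36) + r)*d(27, 31) = (1518/12 - 126)*(3*27) = (1518*(1/12) - 126)*81 = (253/2 - 126)*81 = (1/2)*81 = 81/2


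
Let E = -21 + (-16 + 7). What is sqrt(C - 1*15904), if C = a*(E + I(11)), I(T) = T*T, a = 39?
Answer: I*sqrt(12355) ≈ 111.15*I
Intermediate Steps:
E = -30 (E = -21 - 9 = -30)
I(T) = T**2
C = 3549 (C = 39*(-30 + 11**2) = 39*(-30 + 121) = 39*91 = 3549)
sqrt(C - 1*15904) = sqrt(3549 - 1*15904) = sqrt(3549 - 15904) = sqrt(-12355) = I*sqrt(12355)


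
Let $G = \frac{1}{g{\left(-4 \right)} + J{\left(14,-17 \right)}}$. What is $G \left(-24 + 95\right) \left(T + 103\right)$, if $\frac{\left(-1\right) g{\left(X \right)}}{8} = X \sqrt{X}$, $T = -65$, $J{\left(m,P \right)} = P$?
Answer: $- \frac{45866}{4385} - \frac{172672 i}{4385} \approx -10.46 - 39.378 i$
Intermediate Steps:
$g{\left(X \right)} = - 8 X^{\frac{3}{2}}$ ($g{\left(X \right)} = - 8 X \sqrt{X} = - 8 X^{\frac{3}{2}}$)
$G = \frac{-17 - 64 i}{4385}$ ($G = \frac{1}{- 8 \left(-4\right)^{\frac{3}{2}} - 17} = \frac{1}{- 8 \left(- 8 i\right) - 17} = \frac{1}{64 i - 17} = \frac{1}{-17 + 64 i} = \frac{-17 - 64 i}{4385} \approx -0.0038769 - 0.014595 i$)
$G \left(-24 + 95\right) \left(T + 103\right) = \left(- \frac{17}{4385} - \frac{64 i}{4385}\right) \left(-24 + 95\right) \left(-65 + 103\right) = \left(- \frac{17}{4385} - \frac{64 i}{4385}\right) 71 \cdot 38 = \left(- \frac{17}{4385} - \frac{64 i}{4385}\right) 2698 = - \frac{45866}{4385} - \frac{172672 i}{4385}$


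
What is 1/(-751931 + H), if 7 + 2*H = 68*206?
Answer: -2/1489861 ≈ -1.3424e-6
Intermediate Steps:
H = 14001/2 (H = -7/2 + (68*206)/2 = -7/2 + (½)*14008 = -7/2 + 7004 = 14001/2 ≈ 7000.5)
1/(-751931 + H) = 1/(-751931 + 14001/2) = 1/(-1489861/2) = -2/1489861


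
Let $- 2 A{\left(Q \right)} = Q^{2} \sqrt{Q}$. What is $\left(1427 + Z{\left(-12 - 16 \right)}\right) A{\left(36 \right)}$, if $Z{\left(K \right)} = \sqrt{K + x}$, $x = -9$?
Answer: $-5548176 - 3888 i \sqrt{37} \approx -5.5482 \cdot 10^{6} - 23650.0 i$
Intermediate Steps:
$Z{\left(K \right)} = \sqrt{-9 + K}$ ($Z{\left(K \right)} = \sqrt{K - 9} = \sqrt{-9 + K}$)
$A{\left(Q \right)} = - \frac{Q^{\frac{5}{2}}}{2}$ ($A{\left(Q \right)} = - \frac{Q^{2} \sqrt{Q}}{2} = - \frac{Q^{\frac{5}{2}}}{2}$)
$\left(1427 + Z{\left(-12 - 16 \right)}\right) A{\left(36 \right)} = \left(1427 + \sqrt{-9 - 28}\right) \left(- \frac{36^{\frac{5}{2}}}{2}\right) = \left(1427 + \sqrt{-9 - 28}\right) \left(\left(- \frac{1}{2}\right) 7776\right) = \left(1427 + \sqrt{-37}\right) \left(-3888\right) = \left(1427 + i \sqrt{37}\right) \left(-3888\right) = -5548176 - 3888 i \sqrt{37}$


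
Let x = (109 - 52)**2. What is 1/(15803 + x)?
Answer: 1/19052 ≈ 5.2488e-5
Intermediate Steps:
x = 3249 (x = 57**2 = 3249)
1/(15803 + x) = 1/(15803 + 3249) = 1/19052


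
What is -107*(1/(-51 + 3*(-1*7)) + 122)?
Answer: -939781/72 ≈ -13053.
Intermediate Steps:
-107*(1/(-51 + 3*(-1*7)) + 122) = -107*(1/(-51 + 3*(-7)) + 122) = -107*(1/(-51 - 21) + 122) = -107*(1/(-72) + 122) = -107*(-1/72 + 122) = -107*8783/72 = -939781/72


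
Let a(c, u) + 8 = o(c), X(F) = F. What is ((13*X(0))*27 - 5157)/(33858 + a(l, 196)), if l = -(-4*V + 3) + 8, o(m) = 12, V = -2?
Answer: -5157/33862 ≈ -0.15229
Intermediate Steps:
l = -3 (l = -(-4*(-2) + 3) + 8 = -(8 + 3) + 8 = -1*11 + 8 = -11 + 8 = -3)
a(c, u) = 4 (a(c, u) = -8 + 12 = 4)
((13*X(0))*27 - 5157)/(33858 + a(l, 196)) = ((13*0)*27 - 5157)/(33858 + 4) = (0*27 - 5157)/33862 = (0 - 5157)*(1/33862) = -5157*1/33862 = -5157/33862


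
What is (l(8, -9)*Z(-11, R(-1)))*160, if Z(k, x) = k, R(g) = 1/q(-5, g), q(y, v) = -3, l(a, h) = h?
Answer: 15840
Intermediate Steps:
R(g) = -⅓ (R(g) = 1/(-3) = -⅓)
(l(8, -9)*Z(-11, R(-1)))*160 = -9*(-11)*160 = 99*160 = 15840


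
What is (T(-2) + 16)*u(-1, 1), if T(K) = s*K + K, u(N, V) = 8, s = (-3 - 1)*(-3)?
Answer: -80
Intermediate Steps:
s = 12 (s = -4*(-3) = 12)
T(K) = 13*K (T(K) = 12*K + K = 13*K)
(T(-2) + 16)*u(-1, 1) = (13*(-2) + 16)*8 = (-26 + 16)*8 = -10*8 = -80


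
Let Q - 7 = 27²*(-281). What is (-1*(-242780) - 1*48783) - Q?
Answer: 398839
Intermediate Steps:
Q = -204842 (Q = 7 + 27²*(-281) = 7 + 729*(-281) = 7 - 204849 = -204842)
(-1*(-242780) - 1*48783) - Q = (-1*(-242780) - 1*48783) - 1*(-204842) = (242780 - 48783) + 204842 = 193997 + 204842 = 398839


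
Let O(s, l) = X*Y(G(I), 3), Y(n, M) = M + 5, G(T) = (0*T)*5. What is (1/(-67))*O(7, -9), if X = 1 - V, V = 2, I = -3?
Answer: 8/67 ≈ 0.11940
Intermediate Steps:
G(T) = 0 (G(T) = 0*5 = 0)
Y(n, M) = 5 + M
X = -1 (X = 1 - 1*2 = 1 - 2 = -1)
O(s, l) = -8 (O(s, l) = -(5 + 3) = -1*8 = -8)
(1/(-67))*O(7, -9) = (1/(-67))*(-8) = (1*(-1/67))*(-8) = -1/67*(-8) = 8/67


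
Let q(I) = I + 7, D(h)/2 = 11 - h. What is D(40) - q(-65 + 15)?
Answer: -15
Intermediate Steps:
D(h) = 22 - 2*h (D(h) = 2*(11 - h) = 22 - 2*h)
q(I) = 7 + I
D(40) - q(-65 + 15) = (22 - 2*40) - (7 + (-65 + 15)) = (22 - 80) - (7 - 50) = -58 - 1*(-43) = -58 + 43 = -15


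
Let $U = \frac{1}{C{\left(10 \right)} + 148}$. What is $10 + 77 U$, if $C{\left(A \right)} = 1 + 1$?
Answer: $\frac{1577}{150} \approx 10.513$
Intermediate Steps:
$C{\left(A \right)} = 2$
$U = \frac{1}{150}$ ($U = \frac{1}{2 + 148} = \frac{1}{150} \approx 0.0066667$)
$10 + 77 U = 10 + 77 \cdot \frac{1}{150} = 10 + \frac{77}{150} = \frac{1577}{150}$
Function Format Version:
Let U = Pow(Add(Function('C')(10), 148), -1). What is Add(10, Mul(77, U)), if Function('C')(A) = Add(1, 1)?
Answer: Rational(1577, 150) ≈ 10.513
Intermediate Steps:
Function('C')(A) = 2
U = Rational(1, 150) (U = Pow(Add(2, 148), -1) = Pow(150, -1) = Rational(1, 150) ≈ 0.0066667)
Add(10, Mul(77, U)) = Add(10, Mul(77, Rational(1, 150))) = Add(10, Rational(77, 150)) = Rational(1577, 150)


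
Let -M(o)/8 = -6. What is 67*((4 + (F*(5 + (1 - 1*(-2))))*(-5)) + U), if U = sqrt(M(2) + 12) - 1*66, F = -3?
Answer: 3886 + 134*sqrt(15) ≈ 4405.0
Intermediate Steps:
M(o) = 48 (M(o) = -8*(-6) = 48)
U = -66 + 2*sqrt(15) (U = sqrt(48 + 12) - 1*66 = sqrt(60) - 66 = 2*sqrt(15) - 66 = -66 + 2*sqrt(15) ≈ -58.254)
67*((4 + (F*(5 + (1 - 1*(-2))))*(-5)) + U) = 67*((4 - 3*(5 + (1 - 1*(-2)))*(-5)) + (-66 + 2*sqrt(15))) = 67*((4 - 3*(5 + (1 + 2))*(-5)) + (-66 + 2*sqrt(15))) = 67*((4 - 3*(5 + 3)*(-5)) + (-66 + 2*sqrt(15))) = 67*((4 - 3*8*(-5)) + (-66 + 2*sqrt(15))) = 67*((4 - 24*(-5)) + (-66 + 2*sqrt(15))) = 67*((4 + 120) + (-66 + 2*sqrt(15))) = 67*(124 + (-66 + 2*sqrt(15))) = 67*(58 + 2*sqrt(15)) = 3886 + 134*sqrt(15)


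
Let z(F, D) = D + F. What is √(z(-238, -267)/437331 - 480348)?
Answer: I*√91870591854571383/437331 ≈ 693.07*I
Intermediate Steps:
√(z(-238, -267)/437331 - 480348) = √((-267 - 238)/437331 - 480348) = √(-505*1/437331 - 480348) = √(-505/437331 - 480348) = √(-210071071693/437331) = I*√91870591854571383/437331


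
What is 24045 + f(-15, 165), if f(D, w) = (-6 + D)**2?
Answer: 24486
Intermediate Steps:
24045 + f(-15, 165) = 24045 + (-6 - 15)**2 = 24045 + (-21)**2 = 24045 + 441 = 24486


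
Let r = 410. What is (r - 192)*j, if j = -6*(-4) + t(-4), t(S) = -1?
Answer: 5014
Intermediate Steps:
j = 23 (j = -6*(-4) - 1 = 24 - 1 = 23)
(r - 192)*j = (410 - 192)*23 = 218*23 = 5014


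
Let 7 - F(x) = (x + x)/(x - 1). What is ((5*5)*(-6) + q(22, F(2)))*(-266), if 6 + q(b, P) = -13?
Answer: 44954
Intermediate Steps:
F(x) = 7 - 2*x/(-1 + x) (F(x) = 7 - (x + x)/(x - 1) = 7 - 2*x/(-1 + x))
q(b, P) = -19 (q(b, P) = -6 - 13 = -19)
((5*5)*(-6) + q(22, F(2)))*(-266) = ((5*5)*(-6) - 19)*(-266) = (25*(-6) - 19)*(-266) = (-150 - 19)*(-266) = -169*(-266) = 44954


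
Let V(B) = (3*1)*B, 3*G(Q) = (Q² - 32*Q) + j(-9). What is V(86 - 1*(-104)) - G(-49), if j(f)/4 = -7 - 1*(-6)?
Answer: -2255/3 ≈ -751.67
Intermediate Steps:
j(f) = -4 (j(f) = 4*(-7 - 1*(-6)) = 4*(-7 + 6) = 4*(-1) = -4)
G(Q) = -4/3 - 32*Q/3 + Q²/3 (G(Q) = ((Q² - 32*Q) - 4)/3 = (-4 + Q² - 32*Q)/3 = -4/3 - 32*Q/3 + Q²/3)
V(B) = 3*B
V(86 - 1*(-104)) - G(-49) = 3*(86 - 1*(-104)) - (-4/3 - 32/3*(-49) + (⅓)*(-49)²) = 3*(86 + 104) - (-4/3 + 1568/3 + (⅓)*2401) = 3*190 - (-4/3 + 1568/3 + 2401/3) = 570 - 1*3965/3 = 570 - 3965/3 = -2255/3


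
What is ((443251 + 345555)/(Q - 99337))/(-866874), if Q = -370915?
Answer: 394403/203824616124 ≈ 1.9350e-6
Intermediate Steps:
((443251 + 345555)/(Q - 99337))/(-866874) = ((443251 + 345555)/(-370915 - 99337))/(-866874) = (788806/(-470252))*(-1/866874) = (788806*(-1/470252))*(-1/866874) = -394403/235126*(-1/866874) = 394403/203824616124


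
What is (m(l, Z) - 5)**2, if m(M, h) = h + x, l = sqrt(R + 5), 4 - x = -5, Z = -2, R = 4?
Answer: 4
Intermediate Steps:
x = 9 (x = 4 - 1*(-5) = 4 + 5 = 9)
l = 3 (l = sqrt(4 + 5) = sqrt(9) = 3)
m(M, h) = 9 + h (m(M, h) = h + 9 = 9 + h)
(m(l, Z) - 5)**2 = ((9 - 2) - 5)**2 = (7 - 5)**2 = 2**2 = 4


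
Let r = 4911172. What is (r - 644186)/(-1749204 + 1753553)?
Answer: 4266986/4349 ≈ 981.14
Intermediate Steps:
(r - 644186)/(-1749204 + 1753553) = (4911172 - 644186)/(-1749204 + 1753553) = 4266986/4349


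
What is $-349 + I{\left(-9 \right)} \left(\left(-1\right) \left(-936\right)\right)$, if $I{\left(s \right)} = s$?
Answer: $-8773$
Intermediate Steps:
$-349 + I{\left(-9 \right)} \left(\left(-1\right) \left(-936\right)\right) = -349 - 9 \left(\left(-1\right) \left(-936\right)\right) = -349 - 8424 = -8773$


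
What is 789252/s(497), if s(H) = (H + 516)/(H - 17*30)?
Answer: -10260276/1013 ≈ -10129.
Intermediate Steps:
s(H) = (516 + H)/(-510 + H) (s(H) = (516 + H)/(H - 510) = (516 + H)/(-510 + H))
789252/s(497) = 789252/(((516 + 497)/(-510 + 497))) = 789252/((1013/(-13))) = 789252/((-1/13*1013)) = 789252/(-1013/13) = 789252*(-13/1013) = -10260276/1013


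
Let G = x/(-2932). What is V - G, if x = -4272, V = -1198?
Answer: -879202/733 ≈ -1199.5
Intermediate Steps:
G = 1068/733 (G = -4272/(-2932) = -4272*(-1/2932) = 1068/733 ≈ 1.4570)
V - G = -1198 - 1*1068/733 = -1198 - 1068/733 = -879202/733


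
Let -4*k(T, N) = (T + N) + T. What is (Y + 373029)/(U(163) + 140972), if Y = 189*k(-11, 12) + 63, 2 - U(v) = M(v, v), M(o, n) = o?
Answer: 249043/93874 ≈ 2.6530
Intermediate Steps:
U(v) = 2 - v
k(T, N) = -T/2 - N/4 (k(T, N) = -((T + N) + T)/4 = -((N + T) + T)/4 = -(N + 2*T)/4 = -T/2 - N/4)
Y = 1071/2 (Y = 189*(-1/2*(-11) - 1/4*12) + 63 = 189*(11/2 - 3) + 63 = 189*(5/2) + 63 = 945/2 + 63 = 1071/2 ≈ 535.50)
(Y + 373029)/(U(163) + 140972) = (1071/2 + 373029)/((2 - 1*163) + 140972) = 747129/(2*((2 - 163) + 140972)) = 747129/(2*(-161 + 140972)) = (747129/2)/140811 = (747129/2)*(1/140811) = 249043/93874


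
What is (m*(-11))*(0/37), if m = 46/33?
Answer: 0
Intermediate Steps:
m = 46/33 (m = 46*(1/33) = 46/33 ≈ 1.3939)
(m*(-11))*(0/37) = ((46/33)*(-11))*(0/37) = -0/37 = -46/3*0 = 0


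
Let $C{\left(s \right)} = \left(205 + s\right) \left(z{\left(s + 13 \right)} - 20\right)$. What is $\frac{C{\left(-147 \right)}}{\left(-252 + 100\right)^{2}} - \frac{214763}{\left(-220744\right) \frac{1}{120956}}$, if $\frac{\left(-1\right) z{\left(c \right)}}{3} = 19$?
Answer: $\frac{37510543614863}{318754336} \approx 1.1768 \cdot 10^{5}$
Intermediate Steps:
$z{\left(c \right)} = -57$ ($z{\left(c \right)} = \left(-3\right) 19 = -57$)
$C{\left(s \right)} = -15785 - 77 s$ ($C{\left(s \right)} = \left(205 + s\right) \left(-57 - 20\right) = \left(205 + s\right) \left(-77\right) = -15785 - 77 s$)
$\frac{C{\left(-147 \right)}}{\left(-252 + 100\right)^{2}} - \frac{214763}{\left(-220744\right) \frac{1}{120956}} = \frac{-15785 - -11319}{\left(-252 + 100\right)^{2}} - \frac{214763}{\left(-220744\right) \frac{1}{120956}} = \frac{-15785 + 11319}{\left(-152\right)^{2}} - \frac{214763}{\left(-220744\right) \frac{1}{120956}} = - \frac{4466}{23104} - \frac{214763}{- \frac{55186}{30239}} = \left(-4466\right) \frac{1}{23104} - - \frac{6494218357}{55186} = - \frac{2233}{11552} + \frac{6494218357}{55186} = \frac{37510543614863}{318754336}$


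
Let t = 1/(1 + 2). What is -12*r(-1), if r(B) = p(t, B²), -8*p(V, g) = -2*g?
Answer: -3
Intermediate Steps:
t = ⅓ (t = 1/3 = ⅓ ≈ 0.33333)
p(V, g) = g/4 (p(V, g) = -(-1)*g/4 = g/4)
r(B) = B²/4
-12*r(-1) = -3*(-1)² = -3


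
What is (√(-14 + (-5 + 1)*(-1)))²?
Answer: -10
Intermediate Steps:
(√(-14 + (-5 + 1)*(-1)))² = (√(-14 - 4*(-1)))² = (√(-14 + 4))² = (√(-10))² = (I*√10)² = -10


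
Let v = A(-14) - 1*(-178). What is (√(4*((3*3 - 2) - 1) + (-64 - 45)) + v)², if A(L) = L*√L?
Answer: (178 + I*√85 - 14*I*√14)² ≈ 29821.0 - 15366.0*I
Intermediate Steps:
A(L) = L^(3/2)
v = 178 - 14*I*√14 (v = (-14)^(3/2) - 1*(-178) = -14*I*√14 + 178 = 178 - 14*I*√14 ≈ 178.0 - 52.383*I)
(√(4*((3*3 - 2) - 1) + (-64 - 45)) + v)² = (√(4*((3*3 - 2) - 1) + (-64 - 45)) + (178 - 14*I*√14))² = (√(4*((9 - 2) - 1) - 109) + (178 - 14*I*√14))² = (√(4*(7 - 1) - 109) + (178 - 14*I*√14))² = (√(4*6 - 109) + (178 - 14*I*√14))² = (√(24 - 109) + (178 - 14*I*√14))² = (√(-85) + (178 - 14*I*√14))² = (I*√85 + (178 - 14*I*√14))² = (178 + I*√85 - 14*I*√14)²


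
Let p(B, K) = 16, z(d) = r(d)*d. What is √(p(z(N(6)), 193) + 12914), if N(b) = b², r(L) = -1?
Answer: √12930 ≈ 113.71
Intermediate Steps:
z(d) = -d
√(p(z(N(6)), 193) + 12914) = √(16 + 12914) = √12930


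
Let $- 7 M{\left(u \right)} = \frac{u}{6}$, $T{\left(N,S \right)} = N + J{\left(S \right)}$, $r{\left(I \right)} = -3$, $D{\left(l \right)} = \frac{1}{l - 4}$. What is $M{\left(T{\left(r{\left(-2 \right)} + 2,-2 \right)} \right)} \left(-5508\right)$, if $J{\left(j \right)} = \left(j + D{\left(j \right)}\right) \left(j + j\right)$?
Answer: $\frac{7038}{7} \approx 1005.4$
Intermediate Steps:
$D{\left(l \right)} = \frac{1}{-4 + l}$
$J{\left(j \right)} = 2 j \left(j + \frac{1}{-4 + j}\right)$ ($J{\left(j \right)} = \left(j + \frac{1}{-4 + j}\right) \left(j + j\right) = \left(j + \frac{1}{-4 + j}\right) 2 j = 2 j \left(j + \frac{1}{-4 + j}\right)$)
$T{\left(N,S \right)} = N + \frac{2 S \left(1 + S \left(-4 + S\right)\right)}{-4 + S}$
$M{\left(u \right)} = - \frac{u}{42}$ ($M{\left(u \right)} = - \frac{u \frac{1}{6}}{7} = - \frac{\frac{1}{6} u}{7} = - \frac{u}{42}$)
$M{\left(T{\left(r{\left(-2 \right)} + 2,-2 \right)} \right)} \left(-5508\right) = - \frac{\frac{1}{-4 - 2} \left(\left(-3 + 2\right) \left(-4 - 2\right) + 2 \left(-2\right) \left(1 - 2 \left(-4 - 2\right)\right)\right)}{42} \left(-5508\right) = - \frac{\frac{1}{-6} \left(\left(-1\right) \left(-6\right) + 2 \left(-2\right) \left(1 - -12\right)\right)}{42} \left(-5508\right) = - \frac{\left(- \frac{1}{6}\right) \left(6 + 2 \left(-2\right) \left(1 + 12\right)\right)}{42} \left(-5508\right) = - \frac{\left(- \frac{1}{6}\right) \left(6 + 2 \left(-2\right) 13\right)}{42} \left(-5508\right) = - \frac{\left(- \frac{1}{6}\right) \left(6 - 52\right)}{42} \left(-5508\right) = - \frac{\left(- \frac{1}{6}\right) \left(-46\right)}{42} \left(-5508\right) = \left(- \frac{1}{42}\right) \frac{23}{3} \left(-5508\right) = \left(- \frac{23}{126}\right) \left(-5508\right) = \frac{7038}{7}$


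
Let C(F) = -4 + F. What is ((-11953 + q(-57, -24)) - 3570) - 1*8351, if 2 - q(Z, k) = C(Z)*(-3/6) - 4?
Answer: -47797/2 ≈ -23899.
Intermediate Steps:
q(Z, k) = 4 + Z/2 (q(Z, k) = 2 - ((-4 + Z)*(-3/6) - 4) = 2 - ((-4 + Z)*(-3*⅙) - 4) = 2 - ((-4 + Z)*(-½) - 4) = 2 - ((2 - Z/2) - 4) = 2 - (-2 - Z/2) = 2 + (2 + Z/2) = 4 + Z/2)
((-11953 + q(-57, -24)) - 3570) - 1*8351 = ((-11953 + (4 + (½)*(-57))) - 3570) - 1*8351 = ((-11953 + (4 - 57/2)) - 3570) - 8351 = ((-11953 - 49/2) - 3570) - 8351 = (-23955/2 - 3570) - 8351 = -31095/2 - 8351 = -47797/2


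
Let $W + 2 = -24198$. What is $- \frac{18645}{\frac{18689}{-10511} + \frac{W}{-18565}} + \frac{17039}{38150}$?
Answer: $\frac{2523702550545083}{64227318050} \approx 39293.0$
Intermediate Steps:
$W = -24200$ ($W = -2 - 24198 = -24200$)
$- \frac{18645}{\frac{18689}{-10511} + \frac{W}{-18565}} + \frac{17039}{38150} = - \frac{18645}{\frac{18689}{-10511} - \frac{24200}{-18565}} + \frac{17039}{38150} = - \frac{18645}{18689 \left(- \frac{1}{10511}\right) - - \frac{4840}{3713}} + 17039 \cdot \frac{1}{38150} = - \frac{18645}{- \frac{18689}{10511} + \frac{4840}{3713}} + \frac{17039}{38150} = - \frac{18645}{- \frac{18519017}{39027343}} + \frac{17039}{38150} = \left(-18645\right) \left(- \frac{39027343}{18519017}\right) + \frac{17039}{38150} = \frac{66151346385}{1683547} + \frac{17039}{38150} = \frac{2523702550545083}{64227318050}$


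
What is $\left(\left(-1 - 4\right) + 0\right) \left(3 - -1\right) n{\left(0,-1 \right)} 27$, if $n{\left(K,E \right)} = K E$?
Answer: $0$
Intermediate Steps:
$n{\left(K,E \right)} = E K$
$\left(\left(-1 - 4\right) + 0\right) \left(3 - -1\right) n{\left(0,-1 \right)} 27 = \left(\left(-1 - 4\right) + 0\right) \left(3 - -1\right) \left(\left(-1\right) 0\right) 27 = \left(-5 + 0\right) \left(3 + 1\right) 0 \cdot 27 = \left(-5\right) 4 \cdot 0 \cdot 27 = \left(-20\right) 0 \cdot 27 = 0 \cdot 27 = 0$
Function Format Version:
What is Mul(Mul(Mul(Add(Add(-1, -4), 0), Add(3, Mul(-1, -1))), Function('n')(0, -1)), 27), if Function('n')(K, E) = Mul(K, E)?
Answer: 0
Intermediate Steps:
Function('n')(K, E) = Mul(E, K)
Mul(Mul(Mul(Add(Add(-1, -4), 0), Add(3, Mul(-1, -1))), Function('n')(0, -1)), 27) = Mul(Mul(Mul(Add(Add(-1, -4), 0), Add(3, Mul(-1, -1))), Mul(-1, 0)), 27) = Mul(Mul(Mul(Add(-5, 0), Add(3, 1)), 0), 27) = Mul(Mul(Mul(-5, 4), 0), 27) = Mul(Mul(-20, 0), 27) = Mul(0, 27) = 0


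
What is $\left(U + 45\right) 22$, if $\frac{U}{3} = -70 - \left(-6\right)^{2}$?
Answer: $-6006$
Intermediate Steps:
$U = -318$ ($U = 3 \left(-70 - \left(-6\right)^{2}\right) = 3 \left(-70 - 36\right) = 3 \left(-106\right) = -318$)
$\left(U + 45\right) 22 = \left(-318 + 45\right) 22 = \left(-273\right) 22 = -6006$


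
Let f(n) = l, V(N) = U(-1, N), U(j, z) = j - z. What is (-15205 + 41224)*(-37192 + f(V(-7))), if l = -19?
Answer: -968193009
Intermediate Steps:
V(N) = -1 - N
f(n) = -19
(-15205 + 41224)*(-37192 + f(V(-7))) = (-15205 + 41224)*(-37192 - 19) = 26019*(-37211) = -968193009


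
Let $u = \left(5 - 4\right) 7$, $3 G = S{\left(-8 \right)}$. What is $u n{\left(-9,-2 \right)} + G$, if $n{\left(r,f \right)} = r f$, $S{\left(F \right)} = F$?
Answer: $\frac{370}{3} \approx 123.33$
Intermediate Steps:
$G = - \frac{8}{3}$ ($G = \frac{1}{3} \left(-8\right) = - \frac{8}{3} \approx -2.6667$)
$n{\left(r,f \right)} = f r$
$u = 7$ ($u = 1 \cdot 7 = 7$)
$u n{\left(-9,-2 \right)} + G = 7 \left(\left(-2\right) \left(-9\right)\right) - \frac{8}{3} = 7 \cdot 18 - \frac{8}{3} = 126 - \frac{8}{3} = \frac{370}{3}$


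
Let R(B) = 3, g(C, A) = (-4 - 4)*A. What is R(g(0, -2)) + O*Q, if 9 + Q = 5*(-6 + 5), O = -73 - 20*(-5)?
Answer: -375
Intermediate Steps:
g(C, A) = -8*A
O = 27 (O = -73 + 100 = 27)
Q = -14 (Q = -9 + 5*(-6 + 5) = -9 + 5*(-1) = -9 - 5 = -14)
R(g(0, -2)) + O*Q = 3 + 27*(-14) = 3 - 378 = -375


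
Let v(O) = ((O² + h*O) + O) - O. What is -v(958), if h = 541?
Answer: -1436042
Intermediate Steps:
v(O) = O² + 541*O (v(O) = ((O² + 541*O) + O) - O = (O² + 542*O) - O = O² + 541*O)
-v(958) = -958*(541 + 958) = -958*1499 = -1*1436042 = -1436042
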